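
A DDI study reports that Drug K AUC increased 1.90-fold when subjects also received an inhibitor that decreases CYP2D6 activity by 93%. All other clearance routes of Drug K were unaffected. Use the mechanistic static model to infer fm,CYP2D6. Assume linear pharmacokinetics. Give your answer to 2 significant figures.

0.51

CL'/CL = 1 / 1.90 = 0.5263
0.07·fm + (1 − fm) = 0.5263
fm = (0.5263 − 1) / (0.07 − 1) = 0.51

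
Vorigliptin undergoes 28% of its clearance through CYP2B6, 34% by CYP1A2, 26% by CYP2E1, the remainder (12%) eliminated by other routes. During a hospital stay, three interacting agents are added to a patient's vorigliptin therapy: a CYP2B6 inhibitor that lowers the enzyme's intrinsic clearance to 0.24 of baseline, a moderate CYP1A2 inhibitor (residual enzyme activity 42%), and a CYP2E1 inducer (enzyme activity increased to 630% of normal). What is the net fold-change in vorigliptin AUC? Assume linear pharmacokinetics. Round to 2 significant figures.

0.51

The CYP2B6 pathway (28% of clearance) drops to 0.24× activity: 0.28 × 0.24 = 0.0672.
The CYP1A2 pathway (34% of clearance) falls to 0.42× activity: 0.34 × 0.42 = 0.1428.
The CYP2E1 pathway (26% of clearance) increases to 6.3× activity: 0.26 × 6.3 = 1.638.
The remaining 12% of clearance is unaffected.
Relative clearance = 0.0672 + 0.1428 + 1.638 + 0.12 = 1.968.
Because AUC varies inversely with clearance, the combined effect is 1 / 1.968 = 0.51.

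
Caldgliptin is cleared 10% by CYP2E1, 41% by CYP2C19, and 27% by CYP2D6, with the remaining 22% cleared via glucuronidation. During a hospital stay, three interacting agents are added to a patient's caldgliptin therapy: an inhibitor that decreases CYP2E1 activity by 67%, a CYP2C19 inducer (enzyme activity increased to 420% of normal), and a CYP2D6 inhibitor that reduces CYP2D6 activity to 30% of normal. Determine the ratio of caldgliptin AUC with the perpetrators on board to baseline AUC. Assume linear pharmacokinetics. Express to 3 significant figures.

0.486

The CYP2E1 pathway (10% of clearance) drops to 0.33× activity: 0.1 × 0.33 = 0.033.
The CYP2C19 pathway (41% of clearance) increases to 4.2× activity: 0.41 × 4.2 = 1.722.
The CYP2D6 pathway (27% of clearance) falls to 0.3× activity: 0.27 × 0.3 = 0.081.
Non-CYP routes (22%) are unchanged.
New clearance relative to baseline: 0.033 + 1.722 + 0.081 + 0.22 = 2.056.
AUC ∝ 1/CL: fold-change = 1 / 2.056 = 0.486.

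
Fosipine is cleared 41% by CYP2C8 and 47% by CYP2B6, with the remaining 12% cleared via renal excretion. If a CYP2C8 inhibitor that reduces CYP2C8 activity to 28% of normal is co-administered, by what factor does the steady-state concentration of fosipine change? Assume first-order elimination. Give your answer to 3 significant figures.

1.42

CYP2C8: 0.41 × 0.28 = 0.1148
CYP2B6: 0.47 (unchanged)
Other: 0.12 (unchanged)
Relative clearance = 0.1148 + 0.47 + 0.12 = 0.7048.
Steady-state concentration is inversely proportional to clearance, so the fold-change is 1 / 0.7048 = 1.42.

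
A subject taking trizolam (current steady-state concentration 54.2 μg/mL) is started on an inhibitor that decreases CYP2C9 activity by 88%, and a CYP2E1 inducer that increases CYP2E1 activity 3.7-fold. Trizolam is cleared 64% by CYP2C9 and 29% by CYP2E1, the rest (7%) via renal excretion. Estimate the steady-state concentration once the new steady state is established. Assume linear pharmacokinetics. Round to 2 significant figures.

The CYP2C9 pathway (64% of clearance) falls to 0.12× activity: 0.64 × 0.12 = 0.0768.
The CYP2E1 pathway (29% of clearance) is boosted to 3.7× activity: 0.29 × 3.7 = 1.073.
Non-CYP routes (7%) are unchanged.
Relative clearance = 0.0768 + 1.073 + 0.07 = 1.2198.
New steady-state concentration = 54.2 / 1.2198 = 44 μg/mL (concentration scales inversely with clearance).

44 μg/mL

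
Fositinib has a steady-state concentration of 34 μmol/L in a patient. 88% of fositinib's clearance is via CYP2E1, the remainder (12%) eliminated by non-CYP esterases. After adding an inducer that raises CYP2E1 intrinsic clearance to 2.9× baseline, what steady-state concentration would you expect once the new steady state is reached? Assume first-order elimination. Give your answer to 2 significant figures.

13 μmol/L

The CYP2E1 pathway (88% of clearance) is boosted to 2.9× activity: 0.88 × 2.9 = 2.552.
The remaining 12% of clearance is unaffected.
New clearance relative to baseline: 2.552 + 0.12 = 2.672.
New steady-state concentration = baseline ÷ relative clearance = 34 / 2.672 = 13 μmol/L.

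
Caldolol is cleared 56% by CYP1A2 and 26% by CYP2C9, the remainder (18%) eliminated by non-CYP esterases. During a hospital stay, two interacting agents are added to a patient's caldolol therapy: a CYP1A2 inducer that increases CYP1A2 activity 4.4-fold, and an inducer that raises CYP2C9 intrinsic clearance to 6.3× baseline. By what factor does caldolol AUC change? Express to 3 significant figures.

The CYP1A2 pathway (56% of clearance) increases to 4.4× activity: 0.56 × 4.4 = 2.464.
The CYP2C9 pathway (26% of clearance) rises to 6.3× activity: 0.26 × 6.3 = 1.638.
The remaining 18% of clearance is unaffected.
New clearance relative to baseline: 2.464 + 1.638 + 0.18 = 4.282.
AUC ∝ 1/CL: fold-change = 1 / 4.282 = 0.234.

0.234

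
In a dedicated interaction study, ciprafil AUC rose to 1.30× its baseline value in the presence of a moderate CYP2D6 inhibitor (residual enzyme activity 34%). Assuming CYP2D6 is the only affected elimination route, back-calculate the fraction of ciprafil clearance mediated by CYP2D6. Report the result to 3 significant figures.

Let fm be the CYP2D6 fraction. New clearance relative to baseline = fm × 0.34 + (1 − fm).
AUC ratio = 1 / (new CL fraction), so new CL fraction = 1 / 1.30 = 0.7692.
fm × 0.34 + 1 − fm = 0.7692  ⇒  fm × (0.34 − 1) = −0.2308  ⇒  fm = 0.350.

0.350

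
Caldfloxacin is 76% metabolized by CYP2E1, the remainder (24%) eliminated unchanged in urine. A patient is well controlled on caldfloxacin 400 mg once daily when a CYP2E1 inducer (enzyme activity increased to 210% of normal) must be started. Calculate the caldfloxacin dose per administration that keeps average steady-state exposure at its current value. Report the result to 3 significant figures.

CYP2E1: 0.76 × 2.1 = 1.596
Other: 0.24 (unchanged)
Relative clearance = 1.596 + 0.24 = 1.836.
Exposure is unchanged when dose changes in proportion to clearance. New dose = 400 mg × 1.836 = 734 mg.

734 mg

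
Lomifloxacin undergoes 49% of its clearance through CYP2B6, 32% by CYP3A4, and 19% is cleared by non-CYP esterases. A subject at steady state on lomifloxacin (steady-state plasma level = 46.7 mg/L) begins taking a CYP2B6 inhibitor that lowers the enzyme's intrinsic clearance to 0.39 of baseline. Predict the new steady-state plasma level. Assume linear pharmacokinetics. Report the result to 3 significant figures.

66.6 mg/L

The CYP2B6 pathway (49% of clearance) is reduced to 0.39× activity: 0.49 × 0.39 = 0.1911.
CYP3A4 (32%) and the residual 19% are unaffected.
Relative clearance = 0.1911 + 0.32 + 0.19 = 0.7011.
Steady-state plasma level ∝ 1/CL, so new value = 46.7 / 0.7011 = 66.6 mg/L.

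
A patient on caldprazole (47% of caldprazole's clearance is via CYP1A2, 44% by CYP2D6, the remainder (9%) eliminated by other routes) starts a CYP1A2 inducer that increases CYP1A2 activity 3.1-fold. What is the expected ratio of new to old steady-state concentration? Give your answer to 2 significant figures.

The CYP1A2 pathway (47% of clearance) rises to 3.1× activity: 0.47 × 3.1 = 1.457.
CYP2D6 (44%) and the residual 9% are unaffected.
CL_new/CL_old = 1.457 + 0.44 + 0.09 = 1.987.
Steady-state concentration ratio = CL_old/CL_new = 1 / 1.987 = 0.50.

0.50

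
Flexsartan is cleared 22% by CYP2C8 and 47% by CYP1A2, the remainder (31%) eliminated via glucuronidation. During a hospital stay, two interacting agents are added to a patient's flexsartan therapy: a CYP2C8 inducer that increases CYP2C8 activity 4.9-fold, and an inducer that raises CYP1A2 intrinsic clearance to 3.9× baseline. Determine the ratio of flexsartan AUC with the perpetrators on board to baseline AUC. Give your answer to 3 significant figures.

CYP2C8: 0.22 × 4.9 = 1.078
CYP1A2: 0.47 × 3.9 = 1.833
Other: 0.31 (unchanged)
Relative clearance = 1.078 + 1.833 + 0.31 = 3.221.
AUC ∝ 1/CL: fold-change = 1 / 3.221 = 0.310.

0.310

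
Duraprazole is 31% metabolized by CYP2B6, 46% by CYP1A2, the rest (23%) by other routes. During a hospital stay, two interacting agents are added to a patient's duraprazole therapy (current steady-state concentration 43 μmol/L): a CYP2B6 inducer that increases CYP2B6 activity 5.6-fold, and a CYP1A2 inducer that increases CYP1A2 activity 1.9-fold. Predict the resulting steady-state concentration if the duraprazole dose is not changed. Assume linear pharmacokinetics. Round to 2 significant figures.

CYP2B6: 0.31 × 5.6 = 1.736
CYP1A2: 0.46 × 1.9 = 0.874
Other: 0.23 (unchanged)
Relative clearance = 1.736 + 0.874 + 0.23 = 2.84.
New steady-state concentration = 43 / 2.84 = 15 μmol/L (concentration scales inversely with clearance).

15 μmol/L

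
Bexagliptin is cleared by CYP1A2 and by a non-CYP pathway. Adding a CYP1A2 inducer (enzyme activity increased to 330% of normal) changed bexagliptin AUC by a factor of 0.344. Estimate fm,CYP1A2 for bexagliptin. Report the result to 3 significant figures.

Call the CYP1A2 fraction fm. After the interaction, CL_new/CL_old = fm × 3.3 + (1 − fm).
AUC ratio = 1 / (new CL fraction), so new CL fraction = 1 / 0.344 = 2.907.
fm × 3.3 + 1 − fm = 2.907  ⇒  fm × (3.3 − 1) = 1.907  ⇒  fm = 0.829.

0.829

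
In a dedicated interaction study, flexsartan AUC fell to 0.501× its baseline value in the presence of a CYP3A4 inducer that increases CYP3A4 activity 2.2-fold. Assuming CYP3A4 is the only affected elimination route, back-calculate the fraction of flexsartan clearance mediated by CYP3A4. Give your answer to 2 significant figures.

0.83

CL'/CL = 1 / 0.501 = 1.996
2.2·fm + (1 − fm) = 1.996
fm = (1.996 − 1) / (2.2 − 1) = 0.83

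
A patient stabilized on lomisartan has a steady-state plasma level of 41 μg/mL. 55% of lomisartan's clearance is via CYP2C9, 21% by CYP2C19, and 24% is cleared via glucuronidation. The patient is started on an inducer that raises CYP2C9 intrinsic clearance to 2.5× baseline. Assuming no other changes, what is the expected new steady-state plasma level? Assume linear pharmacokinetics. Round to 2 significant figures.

The CYP2C9 pathway (55% of clearance) is boosted to 2.5× activity: 0.55 × 2.5 = 1.375.
CYP2C19 (21%) and the residual 24% are unaffected.
Relative clearance = 1.375 + 0.21 + 0.24 = 1.825.
New steady-state plasma level = baseline ÷ relative clearance = 41 / 1.825 = 22 μg/mL.

22 μg/mL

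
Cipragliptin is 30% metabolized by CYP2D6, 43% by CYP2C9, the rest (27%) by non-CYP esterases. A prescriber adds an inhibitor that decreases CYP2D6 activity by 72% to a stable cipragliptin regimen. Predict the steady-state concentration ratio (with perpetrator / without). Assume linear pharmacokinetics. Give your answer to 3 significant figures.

The CYP2D6 pathway (30% of clearance) falls to 0.28× activity: 0.3 × 0.28 = 0.084.
CYP2C9 (43%) and the residual 27% are unaffected.
New clearance relative to baseline: 0.084 + 0.43 + 0.27 = 0.784.
Steady-state concentration ratio = CL_old/CL_new = 1 / 0.784 = 1.28.

1.28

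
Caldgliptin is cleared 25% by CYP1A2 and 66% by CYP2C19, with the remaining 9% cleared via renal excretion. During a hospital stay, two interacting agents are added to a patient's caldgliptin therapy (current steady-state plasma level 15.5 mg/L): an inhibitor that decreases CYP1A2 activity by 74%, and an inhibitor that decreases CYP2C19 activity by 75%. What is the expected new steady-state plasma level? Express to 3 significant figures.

48.4 mg/L

CYP1A2: 0.25 × 0.26 = 0.065
CYP2C19: 0.66 × 0.25 = 0.165
Other: 0.09 (unchanged)
New clearance relative to baseline: 0.065 + 0.165 + 0.09 = 0.32.
Steady-state plasma level ∝ 1/CL: new value = 15.5 / 0.32 = 48.4 mg/L.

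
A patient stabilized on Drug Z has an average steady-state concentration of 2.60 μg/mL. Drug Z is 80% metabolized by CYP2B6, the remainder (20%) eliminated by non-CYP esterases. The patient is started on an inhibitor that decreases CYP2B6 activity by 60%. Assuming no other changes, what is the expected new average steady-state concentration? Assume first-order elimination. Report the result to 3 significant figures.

The CYP2B6 pathway (80% of clearance) falls to 0.4× activity: 0.8 × 0.4 = 0.32.
Non-CYP routes (20%) are unchanged.
Relative clearance = 0.32 + 0.2 = 0.52.
Average steady-state concentration ∝ 1/CL, so new value = 2.60 / 0.52 = 5.00 μg/mL.

5.00 μg/mL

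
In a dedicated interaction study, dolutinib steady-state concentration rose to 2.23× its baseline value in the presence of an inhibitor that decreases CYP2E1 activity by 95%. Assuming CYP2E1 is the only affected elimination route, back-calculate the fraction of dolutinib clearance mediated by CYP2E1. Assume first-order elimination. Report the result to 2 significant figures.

0.58

CL'/CL = 1 / 2.23 = 0.4484
0.05·fm + (1 − fm) = 0.4484
fm = (0.4484 − 1) / (0.05 − 1) = 0.58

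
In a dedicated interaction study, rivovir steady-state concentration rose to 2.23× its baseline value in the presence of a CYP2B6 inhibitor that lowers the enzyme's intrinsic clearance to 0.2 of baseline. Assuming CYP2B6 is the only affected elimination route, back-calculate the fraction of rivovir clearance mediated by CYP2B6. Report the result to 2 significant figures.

0.69

CL'/CL = 1 / 2.23 = 0.4484
0.2·fm + (1 − fm) = 0.4484
fm = (0.4484 − 1) / (0.2 − 1) = 0.69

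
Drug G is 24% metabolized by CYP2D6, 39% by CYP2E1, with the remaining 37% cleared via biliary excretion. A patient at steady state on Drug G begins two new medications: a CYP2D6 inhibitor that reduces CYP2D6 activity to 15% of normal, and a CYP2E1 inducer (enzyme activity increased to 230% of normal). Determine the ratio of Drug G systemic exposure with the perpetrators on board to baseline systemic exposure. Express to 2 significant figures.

0.77

CYP2D6: 0.24 × 0.15 = 0.036
CYP2E1: 0.39 × 2.3 = 0.897
Other: 0.37 (unchanged)
New clearance relative to baseline: 0.036 + 0.897 + 0.37 = 1.303.
Because systemic exposure varies inversely with clearance, the combined effect is 1 / 1.303 = 0.77.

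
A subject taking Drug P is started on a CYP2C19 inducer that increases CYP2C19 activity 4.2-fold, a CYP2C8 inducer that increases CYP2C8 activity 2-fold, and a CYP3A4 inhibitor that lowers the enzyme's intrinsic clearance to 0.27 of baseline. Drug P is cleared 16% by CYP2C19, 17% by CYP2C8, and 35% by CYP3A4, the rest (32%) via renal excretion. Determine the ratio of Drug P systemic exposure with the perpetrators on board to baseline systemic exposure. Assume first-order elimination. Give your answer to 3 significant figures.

The CYP2C19 pathway (16% of clearance) is boosted to 4.2× activity: 0.16 × 4.2 = 0.672.
The CYP2C8 pathway (17% of clearance) increases to 2× activity: 0.17 × 2 = 0.34.
The CYP3A4 pathway (35% of clearance) falls to 0.27× activity: 0.35 × 0.27 = 0.0945.
The remaining 32% of clearance is unaffected.
CL_new/CL_old = 0.672 + 0.34 + 0.0945 + 0.32 = 1.4265.
Systemic exposure ∝ 1/CL: fold-change = 1 / 1.4265 = 0.701.

0.701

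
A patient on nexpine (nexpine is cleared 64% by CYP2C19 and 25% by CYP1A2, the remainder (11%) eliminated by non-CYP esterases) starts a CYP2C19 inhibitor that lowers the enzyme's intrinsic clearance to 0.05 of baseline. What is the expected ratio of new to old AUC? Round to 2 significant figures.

CYP2C19: 0.64 × 0.05 = 0.032
CYP1A2: 0.25 (unchanged)
Other: 0.11 (unchanged)
Relative clearance = 0.032 + 0.25 + 0.11 = 0.392.
AUC is inversely proportional to clearance, so the fold-change is 1 / 0.392 = 2.6.

2.6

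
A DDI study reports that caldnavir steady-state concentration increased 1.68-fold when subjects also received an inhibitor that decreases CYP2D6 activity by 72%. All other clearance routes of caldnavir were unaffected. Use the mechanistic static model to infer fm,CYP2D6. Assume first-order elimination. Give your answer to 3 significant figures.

0.562

CL'/CL = 1 / 1.68 = 0.5952
0.28·fm + (1 − fm) = 0.5952
fm = (0.5952 − 1) / (0.28 − 1) = 0.562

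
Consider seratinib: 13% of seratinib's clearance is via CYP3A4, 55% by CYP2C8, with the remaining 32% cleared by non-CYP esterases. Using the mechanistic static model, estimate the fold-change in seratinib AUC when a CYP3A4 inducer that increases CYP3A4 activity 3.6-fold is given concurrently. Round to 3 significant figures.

CYP3A4: 0.13 × 3.6 = 0.468
CYP2C8: 0.55 (unchanged)
Other: 0.32 (unchanged)
CL_new/CL_old = 0.468 + 0.55 + 0.32 = 1.338.
AUC ratio = CL_old/CL_new = 1 / 1.338 = 0.747.

0.747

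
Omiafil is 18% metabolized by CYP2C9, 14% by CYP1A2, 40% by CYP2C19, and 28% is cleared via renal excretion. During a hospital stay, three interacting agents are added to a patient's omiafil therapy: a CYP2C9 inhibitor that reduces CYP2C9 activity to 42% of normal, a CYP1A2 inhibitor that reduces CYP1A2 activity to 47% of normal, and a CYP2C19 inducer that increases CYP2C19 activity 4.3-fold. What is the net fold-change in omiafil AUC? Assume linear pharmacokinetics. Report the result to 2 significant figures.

0.47

The CYP2C9 pathway (18% of clearance) drops to 0.42× activity: 0.18 × 0.42 = 0.0756.
The CYP1A2 pathway (14% of clearance) is reduced to 0.47× activity: 0.14 × 0.47 = 0.0658.
The CYP2C19 pathway (40% of clearance) is boosted to 4.3× activity: 0.4 × 4.3 = 1.72.
Non-CYP routes (28%) are unchanged.
Relative clearance = 0.0756 + 0.0658 + 1.72 + 0.28 = 2.1414.
Because AUC varies inversely with clearance, the combined effect is 1 / 2.1414 = 0.47.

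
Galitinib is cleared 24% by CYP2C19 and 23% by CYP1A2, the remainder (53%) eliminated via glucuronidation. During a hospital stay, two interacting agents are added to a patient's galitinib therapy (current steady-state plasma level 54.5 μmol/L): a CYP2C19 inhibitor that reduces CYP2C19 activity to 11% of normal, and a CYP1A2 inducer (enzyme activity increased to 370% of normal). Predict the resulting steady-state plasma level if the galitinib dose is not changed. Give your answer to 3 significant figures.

38.7 μmol/L

CYP2C19: 0.24 × 0.11 = 0.0264
CYP1A2: 0.23 × 3.7 = 0.851
Other: 0.53 (unchanged)
CL_new/CL_old = 0.0264 + 0.851 + 0.53 = 1.4074.
New steady-state plasma level = 54.5 / 1.4074 = 38.7 μmol/L (concentration scales inversely with clearance).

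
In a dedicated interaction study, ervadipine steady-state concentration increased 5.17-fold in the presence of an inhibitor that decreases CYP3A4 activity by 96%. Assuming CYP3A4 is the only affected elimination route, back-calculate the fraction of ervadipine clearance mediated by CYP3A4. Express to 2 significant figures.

CL'/CL = 1 / 5.17 = 0.1934
0.04·fm + (1 − fm) = 0.1934
fm = (0.1934 − 1) / (0.04 − 1) = 0.84

0.84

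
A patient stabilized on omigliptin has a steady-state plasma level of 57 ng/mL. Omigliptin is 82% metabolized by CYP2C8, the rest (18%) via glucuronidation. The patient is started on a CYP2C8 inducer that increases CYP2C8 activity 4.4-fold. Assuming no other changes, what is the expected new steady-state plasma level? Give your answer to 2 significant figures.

15 ng/mL

CYP2C8: 0.82 × 4.4 = 3.608
Other: 0.18 (unchanged)
CL_new/CL_old = 3.608 + 0.18 = 3.788.
New steady-state plasma level = baseline ÷ relative clearance = 57 / 3.788 = 15 ng/mL.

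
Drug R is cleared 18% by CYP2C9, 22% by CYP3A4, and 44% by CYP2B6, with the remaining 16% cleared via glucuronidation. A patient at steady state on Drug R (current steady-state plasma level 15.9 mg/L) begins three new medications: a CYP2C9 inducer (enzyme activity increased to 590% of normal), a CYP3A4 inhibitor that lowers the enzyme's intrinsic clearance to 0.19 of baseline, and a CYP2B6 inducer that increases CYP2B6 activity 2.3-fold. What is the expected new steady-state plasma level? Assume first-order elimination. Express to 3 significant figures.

6.99 mg/L

The CYP2C9 pathway (18% of clearance) is boosted to 5.9× activity: 0.18 × 5.9 = 1.062.
The CYP3A4 pathway (22% of clearance) falls to 0.19× activity: 0.22 × 0.19 = 0.0418.
The CYP2B6 pathway (44% of clearance) is boosted to 2.3× activity: 0.44 × 2.3 = 1.012.
Non-CYP routes (16%) are unchanged.
CL_new/CL_old = 1.062 + 0.0418 + 1.012 + 0.16 = 2.2758.
Steady-state plasma level ∝ 1/CL: new value = 15.9 / 2.2758 = 6.99 mg/L.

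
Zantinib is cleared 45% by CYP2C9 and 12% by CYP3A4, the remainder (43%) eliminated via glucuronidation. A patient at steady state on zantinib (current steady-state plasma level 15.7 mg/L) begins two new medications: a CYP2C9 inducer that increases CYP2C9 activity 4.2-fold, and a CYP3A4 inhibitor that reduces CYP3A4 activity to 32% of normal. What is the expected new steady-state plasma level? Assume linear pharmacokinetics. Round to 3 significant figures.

6.66 mg/L

The CYP2C9 pathway (45% of clearance) increases to 4.2× activity: 0.45 × 4.2 = 1.89.
The CYP3A4 pathway (12% of clearance) falls to 0.32× activity: 0.12 × 0.32 = 0.0384.
Non-CYP routes (43%) are unchanged.
Relative clearance = 1.89 + 0.0384 + 0.43 = 2.3584.
New steady-state plasma level = 15.7 / 2.3584 = 6.66 mg/L (concentration scales inversely with clearance).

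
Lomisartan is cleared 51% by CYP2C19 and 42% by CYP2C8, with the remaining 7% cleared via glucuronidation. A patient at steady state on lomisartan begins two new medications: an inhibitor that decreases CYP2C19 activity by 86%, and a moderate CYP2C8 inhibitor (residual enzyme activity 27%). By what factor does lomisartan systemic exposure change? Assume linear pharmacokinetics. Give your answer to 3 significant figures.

The CYP2C19 pathway (51% of clearance) falls to 0.14× activity: 0.51 × 0.14 = 0.0714.
The CYP2C8 pathway (42% of clearance) is reduced to 0.27× activity: 0.42 × 0.27 = 0.1134.
Non-CYP routes (7%) are unchanged.
New clearance relative to baseline: 0.0714 + 0.1134 + 0.07 = 0.2548.
Because systemic exposure varies inversely with clearance, the combined effect is 1 / 0.2548 = 3.92.

3.92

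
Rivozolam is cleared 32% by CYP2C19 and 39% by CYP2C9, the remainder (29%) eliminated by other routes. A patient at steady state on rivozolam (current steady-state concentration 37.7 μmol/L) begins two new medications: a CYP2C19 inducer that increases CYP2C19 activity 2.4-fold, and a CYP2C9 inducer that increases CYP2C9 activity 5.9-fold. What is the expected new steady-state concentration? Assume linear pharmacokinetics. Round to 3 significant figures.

CYP2C19: 0.32 × 2.4 = 0.768
CYP2C9: 0.39 × 5.9 = 2.301
Other: 0.29 (unchanged)
Relative clearance = 0.768 + 2.301 + 0.29 = 3.359.
New steady-state concentration = 37.7 / 3.359 = 11.2 μmol/L (concentration scales inversely with clearance).

11.2 μmol/L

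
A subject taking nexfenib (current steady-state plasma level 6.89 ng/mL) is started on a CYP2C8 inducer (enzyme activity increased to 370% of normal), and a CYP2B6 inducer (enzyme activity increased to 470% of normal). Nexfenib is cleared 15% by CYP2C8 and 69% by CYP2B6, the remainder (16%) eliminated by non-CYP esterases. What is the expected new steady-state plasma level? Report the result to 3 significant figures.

1.74 ng/mL

The CYP2C8 pathway (15% of clearance) is boosted to 3.7× activity: 0.15 × 3.7 = 0.555.
The CYP2B6 pathway (69% of clearance) is boosted to 4.7× activity: 0.69 × 4.7 = 3.243.
The remaining 16% of clearance is unaffected.
CL_new/CL_old = 0.555 + 3.243 + 0.16 = 3.958.
Dividing the baseline by the relative clearance: 6.89 / 3.958 = 1.74 ng/mL.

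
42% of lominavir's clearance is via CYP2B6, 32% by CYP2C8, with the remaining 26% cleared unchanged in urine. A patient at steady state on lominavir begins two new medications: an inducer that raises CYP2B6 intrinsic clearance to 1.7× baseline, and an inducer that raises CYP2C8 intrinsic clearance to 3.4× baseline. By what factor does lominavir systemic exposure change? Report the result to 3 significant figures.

0.485

CYP2B6: 0.42 × 1.7 = 0.714
CYP2C8: 0.32 × 3.4 = 1.088
Other: 0.26 (unchanged)
CL_new/CL_old = 0.714 + 1.088 + 0.26 = 2.062.
Systemic exposure ∝ 1/CL: fold-change = 1 / 2.062 = 0.485.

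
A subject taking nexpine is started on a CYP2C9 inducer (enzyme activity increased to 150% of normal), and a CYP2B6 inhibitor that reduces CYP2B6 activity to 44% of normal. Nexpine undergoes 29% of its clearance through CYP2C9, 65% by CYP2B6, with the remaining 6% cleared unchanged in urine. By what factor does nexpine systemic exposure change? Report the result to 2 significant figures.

The CYP2C9 pathway (29% of clearance) rises to 1.5× activity: 0.29 × 1.5 = 0.435.
The CYP2B6 pathway (65% of clearance) falls to 0.44× activity: 0.65 × 0.44 = 0.286.
The remaining 6% of clearance is unaffected.
New clearance relative to baseline: 0.435 + 0.286 + 0.06 = 0.781.
Systemic exposure ∝ 1/CL: fold-change = 1 / 0.781 = 1.3.

1.3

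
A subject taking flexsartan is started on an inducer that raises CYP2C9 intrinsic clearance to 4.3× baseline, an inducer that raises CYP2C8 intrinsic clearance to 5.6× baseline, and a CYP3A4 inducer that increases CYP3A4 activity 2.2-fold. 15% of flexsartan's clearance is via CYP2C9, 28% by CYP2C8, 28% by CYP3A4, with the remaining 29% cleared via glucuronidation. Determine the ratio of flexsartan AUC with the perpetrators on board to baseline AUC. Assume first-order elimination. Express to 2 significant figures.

The CYP2C9 pathway (15% of clearance) rises to 4.3× activity: 0.15 × 4.3 = 0.645.
The CYP2C8 pathway (28% of clearance) increases to 5.6× activity: 0.28 × 5.6 = 1.568.
The CYP3A4 pathway (28% of clearance) rises to 2.2× activity: 0.28 × 2.2 = 0.616.
The remaining 29% of clearance is unaffected.
New clearance relative to baseline: 0.645 + 1.568 + 0.616 + 0.29 = 3.119.
Net AUC ratio = 1 / 3.119 = 0.32.

0.32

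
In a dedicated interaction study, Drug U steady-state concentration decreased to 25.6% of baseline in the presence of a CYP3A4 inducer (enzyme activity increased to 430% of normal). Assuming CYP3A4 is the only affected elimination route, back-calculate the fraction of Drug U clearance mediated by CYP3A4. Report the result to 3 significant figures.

CL'/CL = 1 / 0.256 = 3.906
4.3·fm + (1 − fm) = 3.906
fm = (3.906 − 1) / (4.3 − 1) = 0.881

0.881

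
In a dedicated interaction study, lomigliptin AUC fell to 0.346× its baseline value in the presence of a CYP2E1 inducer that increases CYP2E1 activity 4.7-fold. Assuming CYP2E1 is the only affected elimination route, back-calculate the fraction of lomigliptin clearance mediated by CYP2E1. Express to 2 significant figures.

0.51

Let fm be the CYP2E1 fraction. New clearance relative to baseline = fm × 4.7 + (1 − fm).
AUC ratio = 1 / (new CL fraction), so new CL fraction = 1 / 0.346 = 2.89.
fm × 4.7 + 1 − fm = 2.89  ⇒  fm × (4.7 − 1) = 1.89  ⇒  fm = 0.51.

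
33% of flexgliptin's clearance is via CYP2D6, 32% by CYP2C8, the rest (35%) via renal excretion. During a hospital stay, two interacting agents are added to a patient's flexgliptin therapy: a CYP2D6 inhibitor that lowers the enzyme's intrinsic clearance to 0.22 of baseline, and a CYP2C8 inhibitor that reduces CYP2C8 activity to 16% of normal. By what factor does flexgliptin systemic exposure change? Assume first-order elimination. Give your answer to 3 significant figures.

CYP2D6: 0.33 × 0.22 = 0.0726
CYP2C8: 0.32 × 0.16 = 0.0512
Other: 0.35 (unchanged)
CL_new/CL_old = 0.0726 + 0.0512 + 0.35 = 0.4738.
Because systemic exposure varies inversely with clearance, the combined effect is 1 / 0.4738 = 2.11.

2.11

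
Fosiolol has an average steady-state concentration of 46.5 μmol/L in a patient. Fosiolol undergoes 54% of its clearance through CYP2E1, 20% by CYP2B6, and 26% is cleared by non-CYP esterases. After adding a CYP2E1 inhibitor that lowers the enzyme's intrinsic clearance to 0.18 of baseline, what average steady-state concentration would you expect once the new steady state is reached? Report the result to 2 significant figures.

83 μmol/L

The CYP2E1 pathway (54% of clearance) drops to 0.18× activity: 0.54 × 0.18 = 0.0972.
CYP2B6 (20%) and the residual 26% are unaffected.
Relative clearance = 0.0972 + 0.2 + 0.26 = 0.5572.
With dosing unchanged, average steady-state concentration scales as 1/CL: 46.5 / 0.5572 = 83 μmol/L.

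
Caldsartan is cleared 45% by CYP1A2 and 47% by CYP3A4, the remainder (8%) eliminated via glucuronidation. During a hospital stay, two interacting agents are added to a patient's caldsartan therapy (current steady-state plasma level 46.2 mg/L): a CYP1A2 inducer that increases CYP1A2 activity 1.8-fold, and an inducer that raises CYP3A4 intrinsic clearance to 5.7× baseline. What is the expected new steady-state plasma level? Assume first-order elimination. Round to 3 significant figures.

12.9 mg/L

The CYP1A2 pathway (45% of clearance) rises to 1.8× activity: 0.45 × 1.8 = 0.81.
The CYP3A4 pathway (47% of clearance) is boosted to 5.7× activity: 0.47 × 5.7 = 2.679.
Non-CYP routes (8%) are unchanged.
Relative clearance = 0.81 + 2.679 + 0.08 = 3.569.
Steady-state plasma level ∝ 1/CL: new value = 46.2 / 3.569 = 12.9 mg/L.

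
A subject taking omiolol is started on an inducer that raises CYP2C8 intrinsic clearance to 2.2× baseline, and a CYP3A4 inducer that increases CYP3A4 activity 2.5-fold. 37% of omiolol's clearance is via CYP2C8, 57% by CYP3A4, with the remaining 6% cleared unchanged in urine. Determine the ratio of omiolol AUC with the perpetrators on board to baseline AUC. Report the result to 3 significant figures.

0.435

The CYP2C8 pathway (37% of clearance) is boosted to 2.2× activity: 0.37 × 2.2 = 0.814.
The CYP3A4 pathway (57% of clearance) rises to 2.5× activity: 0.57 × 2.5 = 1.425.
The remaining 6% of clearance is unaffected.
CL_new/CL_old = 0.814 + 1.425 + 0.06 = 2.299.
Because AUC varies inversely with clearance, the combined effect is 1 / 2.299 = 0.435.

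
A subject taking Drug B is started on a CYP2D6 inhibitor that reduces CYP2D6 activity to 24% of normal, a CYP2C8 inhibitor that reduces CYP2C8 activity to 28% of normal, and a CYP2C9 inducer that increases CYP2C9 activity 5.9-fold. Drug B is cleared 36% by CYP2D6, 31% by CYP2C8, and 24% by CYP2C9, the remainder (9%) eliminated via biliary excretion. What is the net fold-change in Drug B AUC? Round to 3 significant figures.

0.596

The CYP2D6 pathway (36% of clearance) is reduced to 0.24× activity: 0.36 × 0.24 = 0.0864.
The CYP2C8 pathway (31% of clearance) is reduced to 0.28× activity: 0.31 × 0.28 = 0.0868.
The CYP2C9 pathway (24% of clearance) rises to 5.9× activity: 0.24 × 5.9 = 1.416.
The remaining 9% of clearance is unaffected.
New clearance relative to baseline: 0.0864 + 0.0868 + 1.416 + 0.09 = 1.6792.
AUC ∝ 1/CL: fold-change = 1 / 1.6792 = 0.596.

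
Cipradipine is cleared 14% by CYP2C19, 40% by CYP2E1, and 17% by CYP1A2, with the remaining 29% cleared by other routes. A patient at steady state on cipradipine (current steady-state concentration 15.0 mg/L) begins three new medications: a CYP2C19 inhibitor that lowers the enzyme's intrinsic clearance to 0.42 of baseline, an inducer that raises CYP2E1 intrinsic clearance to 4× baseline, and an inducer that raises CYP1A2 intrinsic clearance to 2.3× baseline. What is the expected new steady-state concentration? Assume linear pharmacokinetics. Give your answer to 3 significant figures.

CYP2C19: 0.14 × 0.42 = 0.0588
CYP2E1: 0.4 × 4 = 1.6
CYP1A2: 0.17 × 2.3 = 0.391
Other: 0.29 (unchanged)
New clearance relative to baseline: 0.0588 + 1.6 + 0.391 + 0.29 = 2.3398.
Steady-state concentration ∝ 1/CL: new value = 15.0 / 2.3398 = 6.41 mg/L.

6.41 mg/L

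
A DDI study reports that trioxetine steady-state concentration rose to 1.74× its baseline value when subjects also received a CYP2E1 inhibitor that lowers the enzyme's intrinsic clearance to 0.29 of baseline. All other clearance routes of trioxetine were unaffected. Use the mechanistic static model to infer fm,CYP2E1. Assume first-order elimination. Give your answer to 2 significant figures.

CL'/CL = 1 / 1.74 = 0.5747
0.29·fm + (1 − fm) = 0.5747
fm = (0.5747 − 1) / (0.29 − 1) = 0.60

0.60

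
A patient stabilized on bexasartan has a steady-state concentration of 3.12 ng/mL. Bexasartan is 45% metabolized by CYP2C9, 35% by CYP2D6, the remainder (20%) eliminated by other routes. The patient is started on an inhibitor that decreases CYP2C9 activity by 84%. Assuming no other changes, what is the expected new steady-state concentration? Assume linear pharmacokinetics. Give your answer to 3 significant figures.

5.02 ng/mL

The CYP2C9 pathway (45% of clearance) falls to 0.16× activity: 0.45 × 0.16 = 0.072.
CYP2D6 (35%) and the residual 20% are unaffected.
Relative clearance = 0.072 + 0.35 + 0.2 = 0.622.
New steady-state concentration = baseline ÷ relative clearance = 3.12 / 0.622 = 5.02 ng/mL.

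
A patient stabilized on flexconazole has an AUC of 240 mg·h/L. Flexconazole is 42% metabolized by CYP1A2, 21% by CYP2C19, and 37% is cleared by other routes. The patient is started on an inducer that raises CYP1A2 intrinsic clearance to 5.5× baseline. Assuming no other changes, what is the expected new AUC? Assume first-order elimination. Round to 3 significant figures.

83.0 mg·h/L

The CYP1A2 pathway (42% of clearance) is boosted to 5.5× activity: 0.42 × 5.5 = 2.31.
CYP2C19 (21%) and the residual 37% are unaffected.
New clearance relative to baseline: 2.31 + 0.21 + 0.37 = 2.89.
New AUC = baseline ÷ relative clearance = 240 / 2.89 = 83.0 mg·h/L.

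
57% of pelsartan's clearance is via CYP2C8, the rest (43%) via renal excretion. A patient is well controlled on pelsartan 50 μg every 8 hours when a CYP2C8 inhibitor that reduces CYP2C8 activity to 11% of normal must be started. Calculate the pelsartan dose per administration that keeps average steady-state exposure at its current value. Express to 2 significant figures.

The CYP2C8 pathway (57% of clearance) falls to 0.11× activity: 0.57 × 0.11 = 0.0627.
Non-CYP routes (43%) are unchanged.
CL_new/CL_old = 0.0627 + 0.43 = 0.4927.
Exposure is unchanged when dose changes in proportion to clearance. New dose = 50 μg × 0.4927 = 25 μg.

25 μg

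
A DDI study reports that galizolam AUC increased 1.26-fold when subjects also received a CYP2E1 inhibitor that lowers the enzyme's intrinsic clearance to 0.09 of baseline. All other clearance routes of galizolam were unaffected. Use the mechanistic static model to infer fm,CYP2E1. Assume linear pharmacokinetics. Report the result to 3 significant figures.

Write x for the fraction cleared via CYP2E1. The observed AUC change means clearance fell to 1/1.26 = 0.7937 of baseline.
Only the CYP2E1 route changed, so 0.7937 = x·0.09 + (1 − x), giving x = 0.227.

0.227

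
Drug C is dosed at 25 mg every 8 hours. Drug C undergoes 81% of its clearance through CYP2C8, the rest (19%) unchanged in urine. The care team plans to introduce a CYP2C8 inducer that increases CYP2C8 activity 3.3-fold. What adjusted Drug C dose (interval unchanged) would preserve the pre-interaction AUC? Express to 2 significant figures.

The CYP2C8 pathway (81% of clearance) is boosted to 3.3× activity: 0.81 × 3.3 = 2.673.
The remaining 19% of clearance is unaffected.
Relative clearance = 2.673 + 0.19 = 2.863.
Exposure is unchanged when dose changes in proportion to clearance. New dose = 25 mg × 2.863 = 72 mg.

72 mg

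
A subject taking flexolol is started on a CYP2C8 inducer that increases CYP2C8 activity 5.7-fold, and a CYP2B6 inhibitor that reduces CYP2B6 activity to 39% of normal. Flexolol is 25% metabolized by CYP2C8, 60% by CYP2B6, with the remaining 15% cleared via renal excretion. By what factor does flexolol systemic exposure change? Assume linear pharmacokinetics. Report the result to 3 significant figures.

0.553

CYP2C8: 0.25 × 5.7 = 1.425
CYP2B6: 0.6 × 0.39 = 0.234
Other: 0.15 (unchanged)
Relative clearance = 1.425 + 0.234 + 0.15 = 1.809.
Because systemic exposure varies inversely with clearance, the combined effect is 1 / 1.809 = 0.553.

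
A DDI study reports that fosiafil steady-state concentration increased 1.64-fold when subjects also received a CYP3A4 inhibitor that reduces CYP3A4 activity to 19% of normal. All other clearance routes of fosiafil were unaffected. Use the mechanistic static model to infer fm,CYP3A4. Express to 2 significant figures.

0.48

Call the CYP3A4 fraction fm. After the interaction, CL_new/CL_old = fm × 0.19 + (1 − fm).
Steady-state concentration ratio = 1 / (new CL fraction), so new CL fraction = 1 / 1.64 = 0.6098.
fm × 0.19 + 1 − fm = 0.6098  ⇒  fm × (0.19 − 1) = −0.3902  ⇒  fm = 0.48.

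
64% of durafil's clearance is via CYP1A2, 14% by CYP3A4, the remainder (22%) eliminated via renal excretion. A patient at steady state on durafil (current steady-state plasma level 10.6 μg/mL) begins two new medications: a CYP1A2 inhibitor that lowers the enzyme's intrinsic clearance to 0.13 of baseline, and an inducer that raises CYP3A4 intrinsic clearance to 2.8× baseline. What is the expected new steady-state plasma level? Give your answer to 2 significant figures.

The CYP1A2 pathway (64% of clearance) drops to 0.13× activity: 0.64 × 0.13 = 0.0832.
The CYP3A4 pathway (14% of clearance) increases to 2.8× activity: 0.14 × 2.8 = 0.392.
The remaining 22% of clearance is unaffected.
Relative clearance = 0.0832 + 0.392 + 0.22 = 0.6952.
Steady-state plasma level ∝ 1/CL: new value = 10.6 / 0.6952 = 15 μg/mL.

15 μg/mL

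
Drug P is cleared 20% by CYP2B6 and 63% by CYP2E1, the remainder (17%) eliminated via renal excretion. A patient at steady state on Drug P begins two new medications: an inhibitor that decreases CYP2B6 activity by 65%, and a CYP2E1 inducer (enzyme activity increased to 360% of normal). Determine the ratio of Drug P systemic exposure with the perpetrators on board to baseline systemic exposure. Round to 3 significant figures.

0.399

CYP2B6: 0.2 × 0.35 = 0.07
CYP2E1: 0.63 × 3.6 = 2.268
Other: 0.17 (unchanged)
Relative clearance = 0.07 + 2.268 + 0.17 = 2.508.
Net systemic exposure ratio = 1 / 2.508 = 0.399.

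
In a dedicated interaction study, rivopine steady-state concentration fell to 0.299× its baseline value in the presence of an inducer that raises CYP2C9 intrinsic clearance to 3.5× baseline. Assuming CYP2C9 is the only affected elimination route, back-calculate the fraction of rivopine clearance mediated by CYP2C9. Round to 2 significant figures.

CL'/CL = 1 / 0.299 = 3.344
3.5·fm + (1 − fm) = 3.344
fm = (3.344 − 1) / (3.5 − 1) = 0.94

0.94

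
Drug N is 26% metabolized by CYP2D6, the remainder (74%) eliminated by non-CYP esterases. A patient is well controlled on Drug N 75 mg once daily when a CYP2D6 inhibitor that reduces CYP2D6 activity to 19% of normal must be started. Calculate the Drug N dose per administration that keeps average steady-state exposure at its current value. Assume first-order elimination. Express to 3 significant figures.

59.2 mg

The CYP2D6 pathway (26% of clearance) is reduced to 0.19× activity: 0.26 × 0.19 = 0.0494.
Non-CYP routes (74%) are unchanged.
New clearance relative to baseline: 0.0494 + 0.74 = 0.7894.
To maintain the same steady-state level, dose must scale with clearance: new dose = 75 × 0.7894 = 59.2 mg.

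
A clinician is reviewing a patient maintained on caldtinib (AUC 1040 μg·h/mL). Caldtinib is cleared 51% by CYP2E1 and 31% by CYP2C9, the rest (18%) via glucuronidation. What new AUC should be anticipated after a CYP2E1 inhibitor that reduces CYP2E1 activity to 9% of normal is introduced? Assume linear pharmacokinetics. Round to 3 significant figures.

The CYP2E1 pathway (51% of clearance) drops to 0.09× activity: 0.51 × 0.09 = 0.0459.
CYP2C9 (31%) and the residual 18% are unaffected.
New clearance relative to baseline: 0.0459 + 0.31 + 0.18 = 0.5359.
AUC ∝ 1/CL, so new value = 1040 / 0.5359 = 1.94 × 10³ μg·h/mL.

1.94 × 10³ μg·h/mL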